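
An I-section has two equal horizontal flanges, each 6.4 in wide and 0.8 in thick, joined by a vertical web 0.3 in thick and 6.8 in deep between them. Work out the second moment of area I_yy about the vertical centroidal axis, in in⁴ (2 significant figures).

Split into non-overlapping primitives; take the origin at the lower-left of the bounding box.
Bottom flange: 6.4 × 0.8, A = 5.12 in², x = 3.2 in, Ī = 17.48 in⁴.
Web: 0.3 × 6.8, A = 2.04 in², x = 3.2 in, Ī = 0.0153 in⁴.
Top flange: 6.4 × 0.8, A = 5.12 in², x = 3.2 in, Ī = 17.48 in⁴.
By symmetry the centroid is at mid-width, x̄ = 3.2 in.
All pieces are centred on the vertical centroidal axis, so I = ΣĪ = 34.97 in⁴.

I_yy ≈ 35 in⁴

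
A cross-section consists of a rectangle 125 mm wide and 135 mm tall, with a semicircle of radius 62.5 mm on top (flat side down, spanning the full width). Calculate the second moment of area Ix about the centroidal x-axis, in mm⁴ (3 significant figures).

Treat the section as a set of non-overlapping primitives; coordinates are from the bounding-box lower-left.
Rectangular body: 125 × 135, A = 16 875 mm², y = 67.5 mm, Ī = 25 628 906 mm⁴.
Semicircular cap: semicircle r = 62.5, A = 6135.9 mm², y = 161.53 mm, Ī = 1 674 758 mm⁴.
Centroid: ȳ = ΣA·y / ΣA = 92.572 mm.
Transfer each piece to the centroidal x-axis using Ī + A·d² with d = y − 92.572:
  rectangular body: d = -25.072 mm → contributes +36 236 816 mm⁴
  semicircular cap: d = 68.954 mm → contributes +30 848 604 mm⁴
Total I = 67 085 420 mm⁴.

Ix ≈ 6.71 × 10⁷ mm⁴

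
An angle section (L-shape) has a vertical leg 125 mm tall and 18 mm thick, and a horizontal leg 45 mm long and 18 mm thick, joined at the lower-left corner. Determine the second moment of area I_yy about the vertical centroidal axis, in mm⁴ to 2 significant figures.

I_yy ≈ 2.9 × 10⁵ mm⁴

Treat the section as a set of non-overlapping primitives; coordinates are from the bounding-box lower-left.
Vertical leg: 18 × 125, A = 2 250 mm², x = 9 mm, Ī = 60 750 mm⁴.
Horizontal leg (remainder): 27 × 18, A = 486 mm², x = 31.5 mm, Ī = 29 525 mm⁴.
Centroid: x̄ = ΣA·x / ΣA = 13 mm.
Transfer each piece to the vertical centroidal axis using Ī + A·d² with d = x − 13:
  vertical leg: d = -3.997 mm → contributes +96 691 mm⁴
  horizontal leg (remainder): d = 18.5 mm → contributes +195 917 mm⁴
Total I = 292 608 mm⁴.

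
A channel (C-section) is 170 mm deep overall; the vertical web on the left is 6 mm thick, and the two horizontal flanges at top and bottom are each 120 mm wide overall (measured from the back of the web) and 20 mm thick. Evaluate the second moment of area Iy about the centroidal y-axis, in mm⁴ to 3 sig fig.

Iy ≈ 7.94 × 10⁶ mm⁴

Treat the section as a set of non-overlapping primitives; coordinates are from the bounding-box lower-left.
Web: 6 × 170, A = 1 020 mm², x = 3 mm, Ī = 3 060 mm⁴.
Top flange (beyond web): 114 × 20, A = 2 280 mm², x = 63 mm, Ī = 2 469 240 mm⁴.
Bottom flange (beyond web): 114 × 20, A = 2 280 mm², x = 63 mm, Ī = 2 469 240 mm⁴.
Centroid: x̄ = ΣA·x / ΣA = 52.032 mm.
Transfer each piece to the centroidal y-axis using Ī + A·d² with d = x − 52.032:
  web: d = -49.032 mm → contributes +2 455 306 mm⁴
  top flange (beyond web): d = 10.968 mm → contributes +2 743 504 mm⁴
  bottom flange (beyond web): d = 10.968 mm → contributes +2 743 504 mm⁴
Total I = 7 942 314 mm⁴.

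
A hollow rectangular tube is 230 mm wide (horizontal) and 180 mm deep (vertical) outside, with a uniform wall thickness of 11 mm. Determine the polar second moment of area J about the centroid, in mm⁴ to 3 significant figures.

J ≈ 1.07 × 10⁸ mm⁴

Treat the section as a set of non-overlapping primitives; coordinates are from the bounding-box lower-left.
Outer rectangle: 230 × 180, A = 41 400 mm², y = 90 mm, Ī = 111 780 000 mm⁴.
Inner void (subtracted): 208 × 158, A = 32 864 mm², y = 90 mm, Ī = 68 368 075 mm⁴.
By symmetry the centroid is at mid-height, ȳ = 90 mm.
All pieces are centred on the centroidal x-axis, so I = ΣĪ (holes subtracted) = 43 411 925 mm⁴.
Repeating about the centroidal y-axis gives I_y = 64 019 325 mm⁴.
Polar second moment: J = I_x + I_y = 107 431 251 mm⁴.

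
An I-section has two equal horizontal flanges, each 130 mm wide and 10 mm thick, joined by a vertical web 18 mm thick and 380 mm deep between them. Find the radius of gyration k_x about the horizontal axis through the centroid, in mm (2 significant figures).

k_x ≈ 140 mm

Decompose the section into non-overlapping parts with the origin at the bottom-left of its bounding rectangle.
Bottom flange: 130 × 10, A = 1 300 mm², y = 5 mm, Ī = 10 833 mm⁴.
Web: 18 × 380, A = 6 840 mm², y = 200 mm, Ī = 82 308 000 mm⁴.
Top flange: 130 × 10, A = 1 300 mm², y = 395 mm, Ī = 10 833 mm⁴.
By symmetry the centroid is at mid-height, ȳ = 200 mm.
Transfer each piece to the horizontal axis through the centroid using Ī + A·d² with d = y − 200:
  bottom flange: d = -195 mm → contributes +49 443 333 mm⁴
  web: d = 0 mm → contributes +82 308 000 mm⁴
  top flange: d = 195 mm → contributes +49 443 333 mm⁴
Total I = 181 194 667 mm⁴.
Radius of gyration: k = √(I/A) = √(181 194 667 / 9 440) = 138.5 mm.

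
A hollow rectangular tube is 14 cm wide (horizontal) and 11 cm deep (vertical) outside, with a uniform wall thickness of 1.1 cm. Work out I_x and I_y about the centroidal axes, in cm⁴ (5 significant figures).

Decompose the section into non-overlapping parts with the origin at the bottom-left of its bounding rectangle.
Outer rectangle: 14 × 11, A = 154 cm², y = 5.5 cm, Ī = 1552.833 cm⁴.
Inner void (subtracted): 11.8 × 8.8, A = 103.84 cm², y = 5.5 cm, Ī = 670.1141 cm⁴.
By symmetry the centroid is at mid-height, ȳ = 5.5 cm.
All pieces are centred on the centroidal x-axis, so I = ΣĪ (holes subtracted) = 882.7192 cm⁴.
Repeating about the centroidal y-axis gives I_y = 1310.443 cm⁴.

I_x ≈ 882.72 cm⁴, I_y ≈ 1310.4 cm⁴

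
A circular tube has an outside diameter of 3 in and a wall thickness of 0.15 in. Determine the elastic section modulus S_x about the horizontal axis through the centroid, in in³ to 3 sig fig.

Break the section into simple shapes (no overlaps), measuring from the bottom-left corner of the bounding box.
Outer circle: ⌀3, A = 7.0686 in², y = 1.5 in, Ī = 3.9761 in⁴.
Bore (subtracted): ⌀2.7, A = 5.7256 in², y = 1.5 in, Ī = 2.6087 in⁴.
By symmetry the centroid is at mid-height, ȳ = 1.5 in.
All pieces are centred on the horizontal axis through the centroid, so I = ΣĪ (holes subtracted) = 1.3674 in⁴.
Extreme fibre distance c = 1.5 in; S = I/c = 0.91158 in³.

S_x ≈ 0.912 in³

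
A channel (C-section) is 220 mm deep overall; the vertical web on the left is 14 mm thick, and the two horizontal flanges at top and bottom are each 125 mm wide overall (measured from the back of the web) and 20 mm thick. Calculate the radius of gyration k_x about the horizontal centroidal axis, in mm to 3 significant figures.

k_x ≈ 87.0 mm

Split into non-overlapping primitives; take the origin at the lower-left of the bounding box.
Web: 14 × 220, A = 3 080 mm², y = 110 mm, Ī = 12 422 667 mm⁴.
Top flange (beyond web): 111 × 20, A = 2 220 mm², y = 210 mm, Ī = 74 000 mm⁴.
Bottom flange (beyond web): 111 × 20, A = 2 220 mm², y = 10 mm, Ī = 74 000 mm⁴.
By symmetry the centroid is at mid-height, ȳ = 110 mm.
Transfer each piece to the horizontal centroidal axis using Ī + A·d² with d = y − 110:
  web: d = 0 mm → contributes +12 422 667 mm⁴
  top flange (beyond web): d = 100 mm → contributes +22 274 000 mm⁴
  bottom flange (beyond web): d = -100 mm → contributes +22 274 000 mm⁴
Total I = 56 970 667 mm⁴.
Radius of gyration: k = √(I/A) = √(56 970 667 / 7 520) = 87.04 mm.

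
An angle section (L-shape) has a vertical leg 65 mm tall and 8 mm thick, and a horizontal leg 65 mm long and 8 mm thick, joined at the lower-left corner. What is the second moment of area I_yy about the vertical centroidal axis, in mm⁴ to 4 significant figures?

I_yy ≈ 3.829 × 10⁵ mm⁴

Decompose the section into non-overlapping parts with the origin at the bottom-left of its bounding rectangle.
Vertical leg: 8 × 65, A = 520 mm², x = 4 mm, Ī = 2773.33 mm⁴.
Horizontal leg (remainder): 57 × 8, A = 456 mm², x = 36.5 mm, Ī = 123 462 mm⁴.
Centroid: x̄ = ΣA·x / ΣA = 19.1844 mm.
Transfer each piece to the vertical centroidal axis using Ī + A·d² with d = x − 19.1844:
  vertical leg: d = -15.1844 mm → contributes +122 668 mm⁴
  horizontal leg (remainder): d = 17.3156 mm → contributes +260 184 mm⁴
Total I = 382 852 mm⁴.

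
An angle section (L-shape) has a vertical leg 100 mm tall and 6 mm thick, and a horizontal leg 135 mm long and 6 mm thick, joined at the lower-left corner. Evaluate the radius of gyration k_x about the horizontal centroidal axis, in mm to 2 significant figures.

Treat the section as a set of non-overlapping primitives; coordinates are from the bounding-box lower-left.
Vertical leg: 6 × 100, A = 600 mm², y = 50 mm, Ī = 500 000 mm⁴.
Horizontal leg (remainder): 129 × 6, A = 774 mm², y = 3 mm, Ī = 2 322 mm⁴.
Centroid: ȳ = ΣA·y / ΣA = 23.52 mm.
Transfer each piece to the horizontal centroidal axis using Ī + A·d² with d = y − 23.52:
  vertical leg: d = 26.48 mm → contributes +920 587 mm⁴
  horizontal leg (remainder): d = -20.52 mm → contributes +328 358 mm⁴
Total I = 1 248 945 mm⁴.
Radius of gyration: k = √(I/A) = √(1 248 945 / 1 374) = 30.15 mm.

k_x ≈ 30 mm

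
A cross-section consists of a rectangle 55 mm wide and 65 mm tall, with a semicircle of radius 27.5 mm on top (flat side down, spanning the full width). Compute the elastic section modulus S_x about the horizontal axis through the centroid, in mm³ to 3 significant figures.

Decompose the section into non-overlapping parts with the origin at the bottom-left of its bounding rectangle.
Rectangular body: 55 × 65, A = 3 575 mm², y = 32.5 mm, Ī = 1 258 698 mm⁴.
Semicircular cap: semicircle r = 27.5, A = 1187.9 mm², y = 76.671 mm, Ī = 62 772 mm⁴.
Centroid: ȳ = ΣA·y / ΣA = 43.517 mm.
Transfer each piece to the horizontal axis through the centroid using Ī + A·d² with d = y − 43.517:
  rectangular body: d = -11.017 mm → contributes +1 692 591 mm⁴
  semicircular cap: d = 33.155 mm → contributes +1 368 562 mm⁴
Total I = 3 061 152 mm⁴.
Extreme fibre distance c = 48.983 mm; S = I/c = 62 494 mm³.

S_x ≈ 6.25 × 10⁴ mm³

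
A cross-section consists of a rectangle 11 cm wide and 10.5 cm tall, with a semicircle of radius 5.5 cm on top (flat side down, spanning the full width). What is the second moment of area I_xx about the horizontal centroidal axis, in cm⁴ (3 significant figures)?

Decompose the section into non-overlapping parts with the origin at the bottom-left of its bounding rectangle.
Rectangular body: 11 × 10.5, A = 115.5 cm², y = 5.25 cm, Ī = 1061.2 cm⁴.
Semicircular cap: semicircle r = 5.5, A = 47.517 cm², y = 12.834 cm, Ī = 100.43 cm⁴.
Centroid: ȳ = ΣA·y / ΣA = 7.4607 cm.
Transfer each piece to the horizontal centroidal axis using Ī + A·d² with d = y − 7.4607:
  rectangular body: d = -2.2107 cm → contributes +1625.6 cm⁴
  semicircular cap: d = 5.3736 cm → contributes +1472.5 cm⁴
Total I = 3098.1 cm⁴.

I_xx ≈ 3100 cm⁴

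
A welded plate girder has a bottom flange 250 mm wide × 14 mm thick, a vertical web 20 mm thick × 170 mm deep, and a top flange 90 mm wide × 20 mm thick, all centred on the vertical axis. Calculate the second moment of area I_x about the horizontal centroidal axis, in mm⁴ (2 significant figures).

Decompose the section into non-overlapping parts with the origin at the bottom-left of its bounding rectangle.
Bottom plate: 250 × 14, A = 3 500 mm², y = 7 mm, Ī = 57 167 mm⁴.
Web plate: 20 × 170, A = 3 400 mm², y = 99 mm, Ī = 8 188 333 mm⁴.
Top plate: 90 × 20, A = 1 800 mm², y = 194 mm, Ī = 60 000 mm⁴.
Centroid: ȳ = ΣA·y / ΣA = 81.64 mm.
Transfer each piece to the horizontal centroidal axis using Ī + A·d² with d = y − 81.64:
  bottom plate: d = -74.64 mm → contributes +19 558 042 mm⁴
  web plate: d = 17.36 mm → contributes +9 212 556 mm⁴
  top plate: d = 112.4 mm → contributes +22 783 098 mm⁴
Total I = 51 553 695 mm⁴.

I_x ≈ 5.2 × 10⁷ mm⁴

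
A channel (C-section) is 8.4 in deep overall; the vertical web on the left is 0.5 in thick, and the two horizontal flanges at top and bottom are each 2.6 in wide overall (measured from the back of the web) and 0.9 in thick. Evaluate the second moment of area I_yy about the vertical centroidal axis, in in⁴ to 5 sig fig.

I_yy ≈ 4.8389 in⁴

Break the section into simple shapes (no overlaps), measuring from the bottom-left corner of the bounding box.
Web: 0.5 × 8.4, A = 4.2 in², x = 0.25 in, Ī = 0.0875 in⁴.
Top flange (beyond web): 2.1 × 0.9, A = 1.89 in², x = 1.55 in, Ī = 0.694575 in⁴.
Bottom flange (beyond web): 2.1 × 0.9, A = 1.89 in², x = 1.55 in, Ī = 0.694575 in⁴.
Centroid: x̄ = ΣA·x / ΣA = 0.8657895 in.
Transfer each piece to the vertical centroidal axis using Ī + A·d² with d = x − 0.8657895:
  web: d = -0.6157895 in → contributes +1.680126 in⁴
  top flange (beyond web): d = 0.6842105 in → contributes +1.579367 in⁴
  bottom flange (beyond web): d = 0.6842105 in → contributes +1.579367 in⁴
Total I = 4.838861 in⁴.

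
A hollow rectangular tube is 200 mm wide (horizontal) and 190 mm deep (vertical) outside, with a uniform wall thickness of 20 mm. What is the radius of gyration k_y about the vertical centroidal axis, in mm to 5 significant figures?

k_y ≈ 73.420 mm

Decompose the section into non-overlapping parts with the origin at the bottom-left of its bounding rectangle.
Outer rectangle: 200 × 190, A = 38 000 mm², x = 100 mm, Ī = 126 666 667 mm⁴.
Inner void (subtracted): 160 × 150, A = 24 000 mm², x = 100 mm, Ī = 51 200 000 mm⁴.
By symmetry the centroid is at mid-width, x̄ = 100 mm.
All pieces are centred on the vertical centroidal axis, so I = ΣĪ (holes subtracted) = 75 466 667 mm⁴.
Radius of gyration: k = √(I/A) = √(75 466 667 / 14 000) = 73.41986 mm.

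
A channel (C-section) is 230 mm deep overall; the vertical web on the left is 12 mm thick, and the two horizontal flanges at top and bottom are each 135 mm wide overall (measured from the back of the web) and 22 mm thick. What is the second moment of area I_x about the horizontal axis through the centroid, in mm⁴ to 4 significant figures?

Split into non-overlapping primitives; take the origin at the lower-left of the bounding box.
Web: 12 × 230, A = 2 760 mm², y = 115 mm, Ī = 12 167 000 mm⁴.
Top flange (beyond web): 123 × 22, A = 2 706 mm², y = 219 mm, Ī = 109 142 mm⁴.
Bottom flange (beyond web): 123 × 22, A = 2 706 mm², y = 11 mm, Ī = 109 142 mm⁴.
By symmetry the centroid is at mid-height, ȳ = 115 mm.
Transfer each piece to the horizontal axis through the centroid using Ī + A·d² with d = y − 115:
  web: d = 0 mm → contributes +12 167 000 mm⁴
  top flange (beyond web): d = 104 mm → contributes +29 377 238 mm⁴
  bottom flange (beyond web): d = -104 mm → contributes +29 377 238 mm⁴
Total I = 70 921 476 mm⁴.

I_x ≈ 7.092 × 10⁷ mm⁴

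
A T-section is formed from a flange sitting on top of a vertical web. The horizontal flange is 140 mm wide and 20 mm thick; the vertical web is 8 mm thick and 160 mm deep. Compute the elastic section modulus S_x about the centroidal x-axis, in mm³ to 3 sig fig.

S_x ≈ 7.01 × 10⁴ mm³

Split into non-overlapping primitives; take the origin at the lower-left of the bounding box.
Flange: 140 × 20, A = 2 800 mm², y = 170 mm, Ī = 93 333 mm⁴.
Web: 8 × 160, A = 1 280 mm², y = 80 mm, Ī = 2 730 667 mm⁴.
Centroid: ȳ = ΣA·y / ΣA = 141.76 mm.
Transfer each piece to the centroidal x-axis using Ī + A·d² with d = y − 141.76:
  flange: d = 28.235 mm → contributes +2 325 582 mm⁴
  web: d = -61.765 mm → contributes +7 613 712 mm⁴
Total I = 9 939 294 mm⁴.
Extreme fibre distance c = 141.76 mm; S = I/c = 70 111 mm³.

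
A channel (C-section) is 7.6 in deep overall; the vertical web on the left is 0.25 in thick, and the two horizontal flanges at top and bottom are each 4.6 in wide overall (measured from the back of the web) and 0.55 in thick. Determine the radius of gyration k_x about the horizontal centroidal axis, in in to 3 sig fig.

k_x ≈ 3.21 in

Decompose the section into non-overlapping parts with the origin at the bottom-left of its bounding rectangle.
Web: 0.25 × 7.6, A = 1.9 in², y = 3.8 in, Ī = 9.1453 in⁴.
Top flange (beyond web): 4.35 × 0.55, A = 2.3925 in², y = 7.325 in, Ī = 0.060311 in⁴.
Bottom flange (beyond web): 4.35 × 0.55, A = 2.3925 in², y = 0.275 in, Ī = 0.060311 in⁴.
By symmetry the centroid is at mid-height, ȳ = 3.8 in.
Transfer each piece to the horizontal centroidal axis using Ī + A·d² with d = y − 3.8:
  web: d = 0 in → contributes +9.1453 in⁴
  top flange (beyond web): d = 3.525 in → contributes +29.789 in⁴
  bottom flange (beyond web): d = -3.525 in → contributes +29.789 in⁴
Total I = 68.723 in⁴.
Radius of gyration: k = √(I/A) = √(68.723 / 6.685) = 3.2063 in.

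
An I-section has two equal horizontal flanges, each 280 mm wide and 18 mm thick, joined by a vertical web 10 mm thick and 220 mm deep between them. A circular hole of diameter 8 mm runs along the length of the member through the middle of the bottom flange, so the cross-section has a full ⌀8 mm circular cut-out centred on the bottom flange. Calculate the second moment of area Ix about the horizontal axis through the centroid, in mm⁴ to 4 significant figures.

Ix ≈ 1.512 × 10⁸ mm⁴

Break the section into simple shapes (no overlaps), measuring from the bottom-left corner of the bounding box.
Bottom flange: 280 × 18, A = 5 040 mm², y = 9 mm, Ī = 136 080 mm⁴.
Web: 10 × 220, A = 2 200 mm², y = 128 mm, Ī = 8 873 333 mm⁴.
Top flange: 280 × 18, A = 5 040 mm², y = 247 mm, Ī = 136 080 mm⁴.
Hole (subtracted): ⌀8, A = 50.2655 mm², y = 9 mm, Ī = 201.062 mm⁴.
Centroid: ȳ = ΣA·y / ΣA = 128.489 mm.
Transfer each piece to the horizontal axis through the centroid using Ī + A·d² with d = y − 128.489:
  bottom flange: d = -119.489 mm → contributes +72 095 414 mm⁴
  web: d = -0.489102 mm → contributes +8 873 860 mm⁴
  top flange: d = 118.511 mm → contributes +70 922 038 mm⁴
  hole: d = -119.489 mm → contributes −717 874 mm⁴
Total I = 151 173 437 mm⁴.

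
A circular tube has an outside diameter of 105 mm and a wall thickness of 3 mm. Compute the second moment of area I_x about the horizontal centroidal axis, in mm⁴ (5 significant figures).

Split into non-overlapping primitives; take the origin at the lower-left of the bounding box.
Outer circle: ⌀105, A = 8659.015 mm², y = 52.5 mm, Ī = 5 966 602 mm⁴.
Bore (subtracted): ⌀99, A = 7697.687 mm², y = 52.5 mm, Ī = 4 715 315 mm⁴.
By symmetry the centroid is at mid-height, ȳ = 52.5 mm.
All pieces are centred on the horizontal centroidal axis, so I = ΣĪ (holes subtracted) = 1 251 288 mm⁴.

I_x ≈ 1.2513 × 10⁶ mm⁴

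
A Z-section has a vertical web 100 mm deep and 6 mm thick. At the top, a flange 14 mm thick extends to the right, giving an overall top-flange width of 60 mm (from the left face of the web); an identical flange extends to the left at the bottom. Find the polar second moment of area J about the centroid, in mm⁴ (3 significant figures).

J ≈ 5.05 × 10⁶ mm⁴

Treat the section as a set of non-overlapping primitives; coordinates are from the bounding-box lower-left.
Web: 6 × 100, A = 600 mm², y = 50 mm, Ī = 500 000 mm⁴.
Top flange (beyond web): 54 × 14, A = 756 mm², y = 93 mm, Ī = 12 348 mm⁴.
Bottom flange (beyond web): 54 × 14, A = 756 mm², y = 7 mm, Ī = 12 348 mm⁴.
Centroid: ȳ = ΣA·y / ΣA = 50 mm.
Transfer each piece to the centroidal x-axis using Ī + A·d² with d = y − 50:
  web: d = 0 mm → contributes +500 000 mm⁴
  top flange (beyond web): d = 43 mm → contributes +1 410 192 mm⁴
  bottom flange (beyond web): d = -43 mm → contributes +1 410 192 mm⁴
Total I = 3 320 384 mm⁴.
For the y-axis: x̄ = 57 mm.
Repeating about the centroidal y-axis gives I_y = 1 730 016 mm⁴.
Polar second moment: J = I_x + I_y = 5 050 400 mm⁴.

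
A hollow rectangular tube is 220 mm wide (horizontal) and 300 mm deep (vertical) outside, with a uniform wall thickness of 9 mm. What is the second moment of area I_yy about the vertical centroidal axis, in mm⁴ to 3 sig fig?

Treat the section as a set of non-overlapping primitives; coordinates are from the bounding-box lower-left.
Outer rectangle: 220 × 300, A = 66 000 mm², x = 110 mm, Ī = 266 200 000 mm⁴.
Inner void (subtracted): 202 × 282, A = 56 964 mm², x = 110 mm, Ī = 193 696 588 mm⁴.
By symmetry the centroid is at mid-width, x̄ = 110 mm.
All pieces are centred on the vertical centroidal axis, so I = ΣĪ (holes subtracted) = 72 503 412 mm⁴.

I_yy ≈ 7.25 × 10⁷ mm⁴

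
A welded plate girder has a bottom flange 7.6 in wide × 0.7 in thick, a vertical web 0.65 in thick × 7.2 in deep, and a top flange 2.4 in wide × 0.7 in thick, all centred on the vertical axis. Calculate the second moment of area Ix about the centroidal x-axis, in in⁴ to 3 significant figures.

Ix ≈ 112 in⁴

Split into non-overlapping primitives; take the origin at the lower-left of the bounding box.
Bottom plate: 7.6 × 0.7, A = 5.32 in², y = 0.35 in, Ī = 0.21723 in⁴.
Web plate: 0.65 × 7.2, A = 4.68 in², y = 4.3 in, Ī = 20.218 in⁴.
Top plate: 2.4 × 0.7, A = 1.68 in², y = 8.25 in, Ī = 0.0686 in⁴.
Centroid: ȳ = ΣA·y / ΣA = 3.069 in.
Transfer each piece to the centroidal x-axis using Ī + A·d² with d = y − 3.069:
  bottom plate: d = -2.719 in → contributes +39.548 in⁴
  web plate: d = 1.231 in → contributes +27.309 in⁴
  top plate: d = 5.181 in → contributes +45.164 in⁴
Total I = 112.02 in⁴.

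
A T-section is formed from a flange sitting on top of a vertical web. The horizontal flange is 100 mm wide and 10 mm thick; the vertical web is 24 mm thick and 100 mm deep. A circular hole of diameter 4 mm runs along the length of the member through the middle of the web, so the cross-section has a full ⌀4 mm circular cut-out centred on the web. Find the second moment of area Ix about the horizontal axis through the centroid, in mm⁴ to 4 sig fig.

Split into non-overlapping primitives; take the origin at the lower-left of the bounding box.
Flange: 100 × 10, A = 1 000 mm², y = 105 mm, Ī = 8333.33 mm⁴.
Web: 24 × 100, A = 2 400 mm², y = 50 mm, Ī = 2 000 000 mm⁴.
Hole (subtracted): ⌀4, A = 12.5664 mm², y = 50 mm, Ī = 12.5664 mm⁴.
Centroid: ȳ = ΣA·y / ΣA = 66.2365 mm.
Transfer each piece to the horizontal axis through the centroid using Ī + A·d² with d = y − 66.2365:
  flange: d = 38.7635 mm → contributes +1 510 944 mm⁴
  web: d = -16.2365 mm → contributes +2 632 696 mm⁴
  hole: d = -16.2365 mm → contributes −3325.35 mm⁴
Total I = 4 140 314 mm⁴.

Ix ≈ 4.140 × 10⁶ mm⁴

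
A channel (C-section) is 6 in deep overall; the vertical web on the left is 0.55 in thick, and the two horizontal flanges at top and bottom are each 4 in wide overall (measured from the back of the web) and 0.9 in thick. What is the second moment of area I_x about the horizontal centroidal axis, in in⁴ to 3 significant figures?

I_x ≈ 50.7 in⁴

Decompose the section into non-overlapping parts with the origin at the bottom-left of its bounding rectangle.
Web: 0.55 × 6, A = 3.3 in², y = 3 in, Ī = 9.9 in⁴.
Top flange (beyond web): 3.45 × 0.9, A = 3.105 in², y = 5.55 in, Ī = 0.20959 in⁴.
Bottom flange (beyond web): 3.45 × 0.9, A = 3.105 in², y = 0.45 in, Ī = 0.20959 in⁴.
By symmetry the centroid is at mid-height, ȳ = 3 in.
Transfer each piece to the horizontal centroidal axis using Ī + A·d² with d = y − 3:
  web: d = 0 in → contributes +9.9 in⁴
  top flange (beyond web): d = 2.55 in → contributes +20.4 in⁴
  bottom flange (beyond web): d = -2.55 in → contributes +20.4 in⁴
Total I = 50.7 in⁴.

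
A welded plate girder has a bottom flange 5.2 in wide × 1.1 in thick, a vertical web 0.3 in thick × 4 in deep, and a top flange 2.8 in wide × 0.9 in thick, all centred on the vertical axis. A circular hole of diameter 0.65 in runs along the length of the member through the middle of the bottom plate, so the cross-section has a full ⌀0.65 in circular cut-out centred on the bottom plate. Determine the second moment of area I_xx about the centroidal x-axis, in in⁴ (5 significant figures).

I_xx ≈ 46.216 in⁴

Split into non-overlapping primitives; take the origin at the lower-left of the bounding box.
Bottom plate: 5.2 × 1.1, A = 5.72 in², y = 0.55 in, Ī = 0.5767667 in⁴.
Web plate: 0.3 × 4, A = 1.2 in², y = 3.1 in, Ī = 1.6 in⁴.
Top plate: 2.8 × 0.9, A = 2.52 in², y = 5.55 in, Ī = 0.1701 in⁴.
Hole (subtracted): ⌀0.65, A = 0.3318307 in², y = 0.55 in, Ī = 0.008762405 in⁴.
Centroid: ȳ = ΣA·y / ΣA = 2.269336 in.
Transfer each piece to the centroidal x-axis using Ī + A·d² with d = y − 2.269336:
  bottom plate: d = -1.719336 in → contributes +17.48574 in⁴
  web plate: d = 0.8306644 in → contributes +2.428004 in⁴
  top plate: d = 3.280664 in → contributes +27.29225 in⁴
  hole: d = -1.719336 in → contributes −0.9896922 in⁴
Total I = 46.21631 in⁴.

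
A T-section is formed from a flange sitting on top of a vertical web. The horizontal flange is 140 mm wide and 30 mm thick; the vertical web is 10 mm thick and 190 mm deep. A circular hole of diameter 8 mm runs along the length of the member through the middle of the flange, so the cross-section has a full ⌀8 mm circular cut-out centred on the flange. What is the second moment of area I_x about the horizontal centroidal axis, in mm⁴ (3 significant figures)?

Treat the section as a set of non-overlapping primitives; coordinates are from the bounding-box lower-left.
Flange: 140 × 30, A = 4 200 mm², y = 205 mm, Ī = 315 000 mm⁴.
Web: 10 × 190, A = 1 900 mm², y = 95 mm, Ī = 5 715 833 mm⁴.
Hole (subtracted): ⌀8, A = 50.265 mm², y = 205 mm, Ī = 201.06 mm⁴.
Centroid: ȳ = ΣA·y / ΣA = 170.45 mm.
Transfer each piece to the horizontal centroidal axis using Ī + A·d² with d = y − 170.45:
  flange: d = 34.547 mm → contributes +5 327 671 mm⁴
  web: d = -75.453 mm → contributes +16 532 837 mm⁴
  hole: d = 34.547 mm → contributes −60 193 mm⁴
Total I = 21 800 315 mm⁴.

I_x ≈ 2.18 × 10⁷ mm⁴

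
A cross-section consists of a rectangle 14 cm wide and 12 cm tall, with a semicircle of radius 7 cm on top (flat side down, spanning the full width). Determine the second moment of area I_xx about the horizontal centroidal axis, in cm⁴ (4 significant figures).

Break the section into simple shapes (no overlaps), measuring from the bottom-left corner of the bounding box.
Rectangular body: 14 × 12, A = 168 cm², y = 6 cm, Ī = 2 016 cm⁴.
Semicircular cap: semicircle r = 7, A = 76.969 cm², y = 14.9709 cm, Ī = 263.526 cm⁴.
Centroid: ȳ = ΣA·y / ΣA = 8.81865 cm.
Transfer each piece to the horizontal centroidal axis using Ī + A·d² with d = y − 8.81865:
  rectangular body: d = -2.81865 cm → contributes +3350.72 cm⁴
  semicircular cap: d = 6.15225 cm → contributes +3176.81 cm⁴
Total I = 6527.53 cm⁴.

I_xx ≈ 6528 cm⁴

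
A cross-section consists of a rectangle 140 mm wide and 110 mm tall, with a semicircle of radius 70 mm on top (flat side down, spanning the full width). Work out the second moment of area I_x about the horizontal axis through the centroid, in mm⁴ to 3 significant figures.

I_x ≈ 5.50 × 10⁷ mm⁴

Split into non-overlapping primitives; take the origin at the lower-left of the bounding box.
Rectangular body: 140 × 110, A = 15 400 mm², y = 55 mm, Ī = 15 528 333 mm⁴.
Semicircular cap: semicircle r = 70, A = 7696.9 mm², y = 139.71 mm, Ī = 2 635 265 mm⁴.
Centroid: ȳ = ΣA·y / ΣA = 83.229 mm.
Transfer each piece to the horizontal axis through the centroid using Ī + A·d² with d = y − 83.229:
  rectangular body: d = -28.229 mm → contributes +27 799 998 mm⁴
  semicircular cap: d = 56.48 mm → contributes +27 188 473 mm⁴
Total I = 54 988 471 mm⁴.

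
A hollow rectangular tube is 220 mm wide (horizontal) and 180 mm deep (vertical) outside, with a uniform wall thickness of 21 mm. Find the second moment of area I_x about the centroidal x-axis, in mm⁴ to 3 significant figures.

I_x ≈ 6.79 × 10⁷ mm⁴

Treat the section as a set of non-overlapping primitives; coordinates are from the bounding-box lower-left.
Outer rectangle: 220 × 180, A = 39 600 mm², y = 90 mm, Ī = 106 920 000 mm⁴.
Inner void (subtracted): 178 × 138, A = 24 564 mm², y = 90 mm, Ī = 38 983 068 mm⁴.
By symmetry the centroid is at mid-height, ȳ = 90 mm.
All pieces are centred on the centroidal x-axis, so I = ΣĪ (holes subtracted) = 67 936 932 mm⁴.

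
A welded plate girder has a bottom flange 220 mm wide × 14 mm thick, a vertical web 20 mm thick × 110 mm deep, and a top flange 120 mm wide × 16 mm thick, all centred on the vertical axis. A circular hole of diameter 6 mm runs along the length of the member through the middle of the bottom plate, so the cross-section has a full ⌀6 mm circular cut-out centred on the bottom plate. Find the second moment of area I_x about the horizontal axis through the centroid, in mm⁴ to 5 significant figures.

I_x ≈ 2.1011 × 10⁷ mm⁴

Treat the section as a set of non-overlapping primitives; coordinates are from the bounding-box lower-left.
Bottom plate: 220 × 14, A = 3 080 mm², y = 7 mm, Ī = 50306.67 mm⁴.
Web plate: 20 × 110, A = 2 200 mm², y = 69 mm, Ī = 2 218 333 mm⁴.
Top plate: 120 × 16, A = 1 920 mm², y = 132 mm, Ī = 40 960 mm⁴.
Hole (subtracted): ⌀6, A = 28.27433 mm², y = 7 mm, Ī = 63.61725 mm⁴.
Centroid: ȳ = ΣA·y / ΣA = 59.48388 mm.
Transfer each piece to the horizontal axis through the centroid using Ī + A·d² with d = y − 59.48388:
  bottom plate: d = -52.48388 mm → contributes +8 534 345 mm⁴
  web plate: d = 9.516119 mm → contributes +2 417 558 mm⁴
  top plate: d = 72.51612 mm → contributes +10 137 448 mm⁴
  hole: d = -52.48388 mm → contributes −77946.9 mm⁴
Total I = 21 011 403 mm⁴.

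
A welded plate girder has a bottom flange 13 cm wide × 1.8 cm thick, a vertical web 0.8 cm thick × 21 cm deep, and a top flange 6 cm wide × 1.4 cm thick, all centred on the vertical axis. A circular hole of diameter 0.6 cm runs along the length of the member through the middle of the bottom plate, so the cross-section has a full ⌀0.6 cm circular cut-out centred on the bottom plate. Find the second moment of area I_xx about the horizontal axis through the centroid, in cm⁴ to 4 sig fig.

I_xx ≈ 4089 cm⁴

Break the section into simple shapes (no overlaps), measuring from the bottom-left corner of the bounding box.
Bottom plate: 13 × 1.8, A = 23.4 cm², y = 0.9 cm, Ī = 6.318 cm⁴.
Web plate: 0.8 × 21, A = 16.8 cm², y = 12.3 cm, Ī = 617.4 cm⁴.
Top plate: 6 × 1.4, A = 8.4 cm², y = 23.5 cm, Ī = 1.372 cm⁴.
Hole (subtracted): ⌀0.6, A = 0.282743 cm², y = 0.9 cm, Ī = 0.00636173 cm⁴.
Centroid: ȳ = ΣA·y / ΣA = 8.79283 cm.
Transfer each piece to the horizontal axis through the centroid using Ī + A·d² with d = y − 8.79283:
  bottom plate: d = -7.89283 cm → contributes +1464.06 cm⁴
  web plate: d = 3.50717 cm → contributes +824.044 cm⁴
  top plate: d = 14.7072 cm → contributes +1818.3 cm⁴
  hole: d = -7.89283 cm → contributes −17.6204 cm⁴
Total I = 4088.79 cm⁴.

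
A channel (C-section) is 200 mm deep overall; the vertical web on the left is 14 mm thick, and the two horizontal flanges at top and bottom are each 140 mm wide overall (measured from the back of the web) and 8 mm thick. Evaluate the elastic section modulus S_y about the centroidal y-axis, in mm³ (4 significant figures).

S_y ≈ 8.155 × 10⁴ mm³

Split into non-overlapping primitives; take the origin at the lower-left of the bounding box.
Web: 14 × 200, A = 2 800 mm², x = 7 mm, Ī = 45733.3 mm⁴.
Top flange (beyond web): 126 × 8, A = 1 008 mm², x = 77 mm, Ī = 1 333 584 mm⁴.
Bottom flange (beyond web): 126 × 8, A = 1 008 mm², x = 77 mm, Ī = 1 333 584 mm⁴.
Centroid: x̄ = ΣA·x / ΣA = 36.3023 mm.
Transfer each piece to the centroidal y-axis using Ī + A·d² with d = x − 36.3023:
  web: d = -29.3023 mm → contributes +2 449 887 mm⁴
  top flange (beyond web): d = 40.6977 mm → contributes +3 003 135 mm⁴
  bottom flange (beyond web): d = 40.6977 mm → contributes +3 003 135 mm⁴
Total I = 8 456 157 mm⁴.
Extreme fibre distance c = 103.698 mm; S = I/c = 81546.3 mm³.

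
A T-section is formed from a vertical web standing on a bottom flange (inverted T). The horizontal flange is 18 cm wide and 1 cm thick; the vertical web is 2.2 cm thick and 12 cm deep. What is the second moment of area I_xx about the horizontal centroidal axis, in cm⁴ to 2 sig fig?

Treat the section as a set of non-overlapping primitives; coordinates are from the bounding-box lower-left.
Flange: 18 × 1, A = 18 cm², y = 0.5 cm, Ī = 1.5 cm⁴.
Web: 2.2 × 12, A = 26.4 cm², y = 7 cm, Ī = 316.8 cm⁴.
Centroid: ȳ = ΣA·y / ΣA = 4.365 cm.
Transfer each piece to the horizontal centroidal axis using Ī + A·d² with d = y − 4.365:
  flange: d = -3.865 cm → contributes +270.4 cm⁴
  web: d = 2.635 cm → contributes +500.1 cm⁴
Total I = 770.5 cm⁴.

I_xx ≈ 770 cm⁴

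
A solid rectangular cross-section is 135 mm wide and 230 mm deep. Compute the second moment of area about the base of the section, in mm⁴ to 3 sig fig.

The section: 135 × 230, A = 31 050 mm², y = 115 mm, Ī = 136 878 750 mm⁴.
Transfer it to a horizontal axis along the bottom face using Ī + A·d² with d = y − 0:
  the section: d = 115 mm → contributes +547 515 000 mm⁴
Total I = 547 515 000 mm⁴.

I_base ≈ 5.48 × 10⁸ mm⁴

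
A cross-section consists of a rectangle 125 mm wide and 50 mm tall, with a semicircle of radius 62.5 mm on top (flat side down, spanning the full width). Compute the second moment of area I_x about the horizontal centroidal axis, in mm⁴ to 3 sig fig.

I_x ≈ 1.12 × 10⁷ mm⁴

Break the section into simple shapes (no overlaps), measuring from the bottom-left corner of the bounding box.
Rectangular body: 125 × 50, A = 6 250 mm², y = 25 mm, Ī = 1 302 083 mm⁴.
Semicircular cap: semicircle r = 62.5, A = 6135.9 mm², y = 76.526 mm, Ī = 1 674 758 mm⁴.
Centroid: ȳ = ΣA·y / ΣA = 50.526 mm.
Transfer each piece to the horizontal centroidal axis using Ī + A·d² with d = y − 50.526:
  rectangular body: d = -25.526 mm → contributes +5 374 320 mm⁴
  semicircular cap: d = 26 mm → contributes +5 822 704 mm⁴
Total I = 11 197 024 mm⁴.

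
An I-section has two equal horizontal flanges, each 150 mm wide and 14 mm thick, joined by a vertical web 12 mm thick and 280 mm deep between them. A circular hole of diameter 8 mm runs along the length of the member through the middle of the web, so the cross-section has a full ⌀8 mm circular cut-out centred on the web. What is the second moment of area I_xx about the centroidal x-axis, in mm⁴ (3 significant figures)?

Decompose the section into non-overlapping parts with the origin at the bottom-left of its bounding rectangle.
Bottom flange: 150 × 14, A = 2 100 mm², y = 7 mm, Ī = 34 300 mm⁴.
Web: 12 × 280, A = 3 360 mm², y = 154 mm, Ī = 21 952 000 mm⁴.
Top flange: 150 × 14, A = 2 100 mm², y = 301 mm, Ī = 34 300 mm⁴.
Hole (subtracted): ⌀8, A = 50.265 mm², y = 154 mm, Ī = 201.06 mm⁴.
By symmetry the centroid is at mid-height, ȳ = 154 mm.
Transfer each piece to the centroidal x-axis using Ī + A·d² with d = y − 154:
  bottom flange: d = -147 mm → contributes +45 413 200 mm⁴
  web: d = 0 mm → contributes +21 952 000 mm⁴
  top flange: d = 147 mm → contributes +45 413 200 mm⁴
  hole: d = 0 mm → contributes −201.06 mm⁴
Total I = 112 778 199 mm⁴.

I_xx ≈ 1.13 × 10⁸ mm⁴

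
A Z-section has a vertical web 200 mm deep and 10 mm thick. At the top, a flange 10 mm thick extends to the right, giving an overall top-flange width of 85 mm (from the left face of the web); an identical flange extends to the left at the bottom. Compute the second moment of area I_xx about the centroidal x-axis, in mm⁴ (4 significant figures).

I_xx ≈ 2.022 × 10⁷ mm⁴

Break the section into simple shapes (no overlaps), measuring from the bottom-left corner of the bounding box.
Web: 10 × 200, A = 2 000 mm², y = 100 mm, Ī = 6 666 667 mm⁴.
Top flange (beyond web): 75 × 10, A = 750 mm², y = 195 mm, Ī = 6 250 mm⁴.
Bottom flange (beyond web): 75 × 10, A = 750 mm², y = 5 mm, Ī = 6 250 mm⁴.
Centroid: ȳ = ΣA·y / ΣA = 100 mm.
Transfer each piece to the centroidal x-axis using Ī + A·d² with d = y − 100:
  web: d = 0 mm → contributes +6 666 667 mm⁴
  top flange (beyond web): d = 95 mm → contributes +6 775 000 mm⁴
  bottom flange (beyond web): d = -95 mm → contributes +6 775 000 mm⁴
Total I = 20 216 667 mm⁴.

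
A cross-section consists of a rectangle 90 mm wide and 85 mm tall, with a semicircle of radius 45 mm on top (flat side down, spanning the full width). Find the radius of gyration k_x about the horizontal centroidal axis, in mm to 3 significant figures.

k_x ≈ 35.4 mm

Treat the section as a set of non-overlapping primitives; coordinates are from the bounding-box lower-left.
Rectangular body: 90 × 85, A = 7 650 mm², y = 42.5 mm, Ī = 4 605 938 mm⁴.
Semicircular cap: semicircle r = 45, A = 3180.9 mm², y = 104.1 mm, Ī = 450 072 mm⁴.
Centroid: ȳ = ΣA·y / ΣA = 60.591 mm.
Transfer each piece to the horizontal centroidal axis using Ī + A·d² with d = y − 60.591:
  rectangular body: d = -18.091 mm → contributes +7 109 548 mm⁴
  semicircular cap: d = 43.508 mm → contributes +6 471 275 mm⁴
Total I = 13 580 823 mm⁴.
Radius of gyration: k = √(I/A) = √(13 580 823 / 10 831) = 35.41 mm.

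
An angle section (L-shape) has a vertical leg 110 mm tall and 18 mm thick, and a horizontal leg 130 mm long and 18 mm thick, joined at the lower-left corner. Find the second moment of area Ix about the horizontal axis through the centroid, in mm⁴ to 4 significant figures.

Decompose the section into non-overlapping parts with the origin at the bottom-left of its bounding rectangle.
Vertical leg: 18 × 110, A = 1 980 mm², y = 55 mm, Ī = 1 996 500 mm⁴.
Horizontal leg (remainder): 112 × 18, A = 2 016 mm², y = 9 mm, Ī = 54 432 mm⁴.
Centroid: ȳ = ΣA·y / ΣA = 31.7928 mm.
Transfer each piece to the horizontal axis through the centroid using Ī + A·d² with d = y − 31.7928:
  vertical leg: d = 23.2072 mm → contributes +3 062 877 mm⁴
  horizontal leg (remainder): d = -22.7928 mm → contributes +1 101 767 mm⁴
Total I = 4 164 644 mm⁴.

Ix ≈ 4.165 × 10⁶ mm⁴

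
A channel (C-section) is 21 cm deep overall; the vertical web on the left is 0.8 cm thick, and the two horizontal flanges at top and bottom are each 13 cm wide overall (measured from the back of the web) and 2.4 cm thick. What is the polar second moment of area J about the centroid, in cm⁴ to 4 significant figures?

J ≈ 6989 cm⁴

Break the section into simple shapes (no overlaps), measuring from the bottom-left corner of the bounding box.
Web: 0.8 × 21, A = 16.8 cm², y = 10.5 cm, Ī = 617.4 cm⁴.
Top flange (beyond web): 12.2 × 2.4, A = 29.28 cm², y = 19.8 cm, Ī = 14.0544 cm⁴.
Bottom flange (beyond web): 12.2 × 2.4, A = 29.28 cm², y = 1.2 cm, Ī = 14.0544 cm⁴.
By symmetry the centroid is at mid-height, ȳ = 10.5 cm.
Transfer each piece to the centroidal x-axis using Ī + A·d² with d = y − 10.5:
  web: d = 0 cm → contributes +617.4 cm⁴
  top flange (beyond web): d = 9.3 cm → contributes +2546.48 cm⁴
  bottom flange (beyond web): d = -9.3 cm → contributes +2546.48 cm⁴
Total I = 5710.36 cm⁴.
For the y-axis: x̄ = 5.45096 cm.
Repeating about the centroidal y-axis gives I_y = 1278.8 cm⁴.
Polar second moment: J = I_x + I_y = 6989.16 cm⁴.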